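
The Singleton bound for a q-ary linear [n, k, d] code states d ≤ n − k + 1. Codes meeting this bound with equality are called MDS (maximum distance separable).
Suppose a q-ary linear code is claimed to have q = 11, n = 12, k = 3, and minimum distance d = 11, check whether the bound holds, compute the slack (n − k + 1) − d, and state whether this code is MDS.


Singleton RHS = n − k + 1 = 10, slack = -1, bound violated (no such code; not MDS).

Singleton bound: d ≤ n − k + 1.
Here n = 12, k = 3, so n − k + 1 = 10.
Given d = 11, check d ≤ 10: NO.
Slack = (n − k + 1) − d = -1.
The slack is negative: d = 11 exceeds n − k + 1 = 10 by 1, so the Singleton bound is violated and no linear [12, 3, 11]_11 code can exist. In particular it is not MDS (MDS requires d = n − k + 1 exactly).
Description: the claimed parameters are [12, 3, 11]_11; such a code would be impossible (violates the Singleton bound).


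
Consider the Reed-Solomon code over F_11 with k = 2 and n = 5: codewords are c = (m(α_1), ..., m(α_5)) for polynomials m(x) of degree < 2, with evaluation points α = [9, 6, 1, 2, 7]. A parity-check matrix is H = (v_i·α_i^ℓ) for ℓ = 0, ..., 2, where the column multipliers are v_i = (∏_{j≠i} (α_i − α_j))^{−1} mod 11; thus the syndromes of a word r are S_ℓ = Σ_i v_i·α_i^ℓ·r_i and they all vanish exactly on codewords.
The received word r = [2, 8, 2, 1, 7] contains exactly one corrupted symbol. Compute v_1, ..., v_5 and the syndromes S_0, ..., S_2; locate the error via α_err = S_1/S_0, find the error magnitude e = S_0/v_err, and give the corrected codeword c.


S = (5, 1, 9), error at position 1, error magnitude e = 8, c = [5, 8, 2, 1, 7].

Step 1: column multipliers v_i = (∏_{j≠i}(α_i − α_j))^{−1} mod 11.
  i = 1 (α = 9): (9−6)(9−1)(9−2)(9−7) = 3·8·7·2 = 336 ≡ 6, so v_1 = 6^{−1} = 2 (mod 11).
  i = 2 (α = 6): (6−9)(6−1)(6−2)(6−7) = (−3)·5·4·(−1) = 60 ≡ 5, so v_2 = 5^{−1} = 9 (mod 11).
  i = 3 (α = 1): (1−9)(1−6)(1−2)(1−7) = (−8)·(−5)·(−1)·(−6) = 240 ≡ 9, so v_3 = 9^{−1} = 5 (mod 11).
  i = 4 (α = 2): (2−9)(2−6)(2−1)(2−7) = (−7)·(−4)·1·(−5) = −140 ≡ 3, so v_4 = 3^{−1} = 4 (mod 11).
  i = 5 (α = 7): (7−9)(7−6)(7−1)(7−2) = (−2)·1·6·5 = −60 ≡ 6, so v_5 = 6^{−1} = 2 (mod 11).
  v = [2, 9, 5, 4, 2].
Step 2: syndromes of r = [2, 8, 2, 1, 7] (all sums mod 11).
  S_0 = Σ v_i r_i = 2·2 + 9·8 + 5·2 + 4·1 + 2·7 = 104 ≡ 5.
  S_1 = Σ v_i α_i r_i = 2·9·2 + 9·6·8 + 5·1·2 + 4·2·1 + 2·7·7 = 584 ≡ 1.
  α_i^2 mod 11 = [4, 3, 1, 4, 5].
  S_2 = Σ v_i α_i^2 r_i = 2·4·2 + 9·3·8 + 5·1·2 + 4·4·1 + 2·5·7 = 328 ≡ 9.
  S = (5, 1, 9) ≠ 0, so r is not a codeword (an error is present).
Step 3: locate the error. For a single error e at position i, S_ℓ = v_i·e·α_i^ℓ, so α_err = S_1/S_0.
  S_0^{−1} = 5^{−1} = 9 (mod 11), so α_err = 1·9 = 9 ≡ 9 = α_1. Error position i = 1.
  Consistency check: S_2/S_1 = 9·1 = 9 ≡ 9 = α_err ✓ (single-error assumption holds).
Step 4: error magnitude e = S_0/v_1 = S_0·∏_{j≠1}(α_1 − α_j) = 5·6 = 30 ≡ 8 (mod 11).
Step 5: correct position 1: c_1 = r_1 − e = 2 − 8 ≡ 5 (mod 11). Hence c = [5, 8, 2, 1, 7].
  Check: interpolating c through the α_i gives m(x) = 3 + 10·x (degree < 2) with m(α_i) = c_i for every i, so c is indeed a codeword.


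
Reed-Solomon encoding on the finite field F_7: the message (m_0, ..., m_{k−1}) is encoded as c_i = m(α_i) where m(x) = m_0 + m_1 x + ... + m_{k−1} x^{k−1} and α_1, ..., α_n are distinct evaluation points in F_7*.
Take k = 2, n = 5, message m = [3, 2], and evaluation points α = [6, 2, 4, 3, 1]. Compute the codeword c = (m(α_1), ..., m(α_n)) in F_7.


c = [1, 0, 4, 2, 5]

Message polynomial: m(x) = 3 + 2·x (mod 7).
For each evaluation point α_i, compute m(α_i) mod 7:
  α_1 = 6: Horner steps 2 → 1, so m(6) = 1.
  α_2 = 2: Horner steps 2 → 0, so m(2) = 0.
  α_3 = 4: Horner steps 2 → 4, so m(4) = 4.
  α_4 = 3: Horner steps 2 → 2, so m(3) = 2.
  α_5 = 1: Horner steps 2 → 5, so m(1) = 5.
Codeword c = [1, 0, 4, 2, 5] ∈ F_7^5.


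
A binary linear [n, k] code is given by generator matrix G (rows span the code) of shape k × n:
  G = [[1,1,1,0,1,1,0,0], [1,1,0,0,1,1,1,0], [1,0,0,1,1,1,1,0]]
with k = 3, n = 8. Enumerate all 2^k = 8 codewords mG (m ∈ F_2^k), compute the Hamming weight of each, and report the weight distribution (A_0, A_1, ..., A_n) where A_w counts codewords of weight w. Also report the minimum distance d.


Weight distribution: A_0 = 1, A_2 = 2, A_4 = 1, A_5 = 4. Minimum distance d = 2.

Enumerate all 2^3 = 8 messages m ∈ F_2^3.
For each, compute codeword c = mG in F_2^8, then tally its weight.
  m = 000 → c = 00000000, weight = 0.
  m = 100 → c = 11101100, weight = 5.
  m = 010 → c = 11001110, weight = 5.
  m = 110 → c = 00100010, weight = 2.
  m = 001 → c = 10011110, weight = 5.
  m = 101 → c = 01110010, weight = 4.
  m = 011 → c = 01010000, weight = 2.
  m = 111 → c = 10111100, weight = 5.
Tally weights:
  weight 0: 1 codewords.
  weight 2: 2 codewords.
  weight 4: 1 codewords.
  weight 5: 4 codewords.
Minimum distance d = smallest w > 0 with A_w > 0 = 2.
Sanity: Σ A_w = 8 = 2^3 = 8 ✓.


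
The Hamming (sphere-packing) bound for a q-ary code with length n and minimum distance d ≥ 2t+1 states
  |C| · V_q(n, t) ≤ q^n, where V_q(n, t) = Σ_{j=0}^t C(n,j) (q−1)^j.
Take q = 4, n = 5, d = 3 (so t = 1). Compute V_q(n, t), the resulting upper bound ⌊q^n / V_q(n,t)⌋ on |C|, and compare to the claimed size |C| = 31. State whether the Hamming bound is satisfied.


V_q(n, t) = 16, q^n = 1024, Hamming bound = 64, |C| = 31 ≤ bound (satisfied).

Step 1: Compute V_q(n, t) = Σ_{j=0}^1 C(n, j) (q−1)^j.
  j = 0: C(5,0)·(3)^0 = 1·1 = 1.
  j = 1: C(5,1)·(3)^1 = 5·3 = 15.
  V_q(n, t) = 1 + 15 = 16.
Step 2: q^n = 4^5 = 1024.
Step 3: Hamming bound ⌊q^n / V_q(n,t)⌋ = ⌊1024/16⌋ = 64.
Step 4: Compare |C| = 31 to 64: satisfied.
The claimed |C| lies below the Hamming bound.


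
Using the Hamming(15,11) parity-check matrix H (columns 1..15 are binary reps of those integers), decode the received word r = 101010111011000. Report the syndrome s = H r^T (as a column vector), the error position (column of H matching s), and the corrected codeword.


s = (0, 1, 1, 0)^T, error position = 6, corrected codeword c = 101011111011000

Compute s = H r^T mod 2 one row at a time:
  s_1 = 1 + 1 + 0 + 1 + 1 + 0 + 0 + 0 = 4 ≡ 0 (mod 2).
  s_2 = 0 + 1 + 0 + 1 + 1 + 0 + 0 + 0 = 3 ≡ 1 (mod 2).
  s_3 = 0 + 1 + 0 + 1 + 0 + 1 + 0 + 0 = 3 ≡ 1 (mod 2).
  s_4 = 1 + 1 + 1 + 1 + 1 + 1 + 0 + 0 = 6 ≡ 0 (mod 2).
s = (0, 1, 1, 0)^T — this equals column 6 of H (binary 0110), so error is at position 6.
Correct: flip bit 6 of r = 101010111011000 to get c = 101011111011000.


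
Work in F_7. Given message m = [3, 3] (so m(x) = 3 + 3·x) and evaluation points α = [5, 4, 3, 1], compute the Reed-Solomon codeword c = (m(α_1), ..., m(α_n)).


c = [4, 1, 5, 6]

Message polynomial: m(x) = 3 + 3·x (mod 7).
For each evaluation point α_i, compute m(α_i) mod 7:
  α_1 = 5: Horner steps 3 → 4, so m(5) = 4.
  α_2 = 4: Horner steps 3 → 1, so m(4) = 1.
  α_3 = 3: Horner steps 3 → 5, so m(3) = 5.
  α_4 = 1: Horner steps 3 → 6, so m(1) = 6.
Codeword c = [4, 1, 5, 6] ∈ F_7^4.


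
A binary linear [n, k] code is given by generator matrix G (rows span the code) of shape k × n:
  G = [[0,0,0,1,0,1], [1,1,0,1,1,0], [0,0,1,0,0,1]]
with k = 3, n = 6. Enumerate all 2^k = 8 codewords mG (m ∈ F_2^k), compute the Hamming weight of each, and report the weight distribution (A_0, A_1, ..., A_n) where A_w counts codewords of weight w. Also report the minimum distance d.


Weight distribution: A_0 = 1, A_2 = 3, A_4 = 3, A_6 = 1. Minimum distance d = 2.

Enumerate all 2^3 = 8 messages m ∈ F_2^3.
For each, compute codeword c = mG in F_2^6, then tally its weight.
  m = 000 → c = 000000, weight = 0.
  m = 100 → c = 000101, weight = 2.
  m = 010 → c = 110110, weight = 4.
  m = 110 → c = 110011, weight = 4.
  m = 001 → c = 001001, weight = 2.
  m = 101 → c = 001100, weight = 2.
  m = 011 → c = 111111, weight = 6.
  m = 111 → c = 111010, weight = 4.
Tally weights:
  weight 0: 1 codewords.
  weight 2: 3 codewords.
  weight 4: 3 codewords.
  weight 6: 1 codewords.
Minimum distance d = smallest w > 0 with A_w > 0 = 2.
Sanity: Σ A_w = 8 = 2^3 = 8 ✓.


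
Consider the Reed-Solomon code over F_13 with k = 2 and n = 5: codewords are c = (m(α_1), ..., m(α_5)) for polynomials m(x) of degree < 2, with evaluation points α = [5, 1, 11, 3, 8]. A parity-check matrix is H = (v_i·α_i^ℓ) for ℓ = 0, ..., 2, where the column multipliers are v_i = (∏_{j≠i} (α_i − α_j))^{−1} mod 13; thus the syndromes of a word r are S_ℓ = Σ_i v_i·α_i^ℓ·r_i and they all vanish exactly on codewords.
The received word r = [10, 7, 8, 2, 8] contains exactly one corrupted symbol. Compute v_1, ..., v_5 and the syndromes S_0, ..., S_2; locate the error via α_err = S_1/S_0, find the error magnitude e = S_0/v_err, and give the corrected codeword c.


S = (9, 7, 4), error at position 5, error magnitude e = 12, c = [10, 7, 8, 2, 9].

Step 1: column multipliers v_i = (∏_{j≠i}(α_i − α_j))^{−1} mod 13.
  i = 1 (α = 5): (5−1)(5−11)(5−3)(5−8) = 4·(−6)·2·(−3) = 144 ≡ 1, so v_1 = 1^{−1} = 1 (mod 13).
  i = 2 (α = 1): (1−5)(1−11)(1−3)(1−8) = (−4)·(−10)·(−2)·(−7) = 560 ≡ 1, so v_2 = 1^{−1} = 1 (mod 13).
  i = 3 (α = 11): (11−5)(11−1)(11−3)(11−8) = 6·10·8·3 = 1440 ≡ 10, so v_3 = 10^{−1} = 4 (mod 13).
  i = 4 (α = 3): (3−5)(3−1)(3−11)(3−8) = (−2)·2·(−8)·(−5) = −160 ≡ 9, so v_4 = 9^{−1} = 3 (mod 13).
  i = 5 (α = 8): (8−5)(8−1)(8−11)(8−3) = 3·7·(−3)·5 = −315 ≡ 10, so v_5 = 10^{−1} = 4 (mod 13).
  v = [1, 1, 4, 3, 4].
Step 2: syndromes of r = [10, 7, 8, 2, 8] (all sums mod 13).
  S_0 = Σ v_i r_i = 1·10 + 1·7 + 4·8 + 3·2 + 4·8 = 87 ≡ 9.
  S_1 = Σ v_i α_i r_i = 1·5·10 + 1·1·7 + 4·11·8 + 3·3·2 + 4·8·8 = 683 ≡ 7.
  α_i^2 mod 13 = [12, 1, 4, 9, 12].
  S_2 = Σ v_i α_i^2 r_i = 1·12·10 + 1·1·7 + 4·4·8 + 3·9·2 + 4·12·8 = 693 ≡ 4.
  S = (9, 7, 4) ≠ 0, so r is not a codeword (an error is present).
Step 3: locate the error. For a single error e at position i, S_ℓ = v_i·e·α_i^ℓ, so α_err = S_1/S_0.
  S_0^{−1} = 9^{−1} = 3 (mod 13), so α_err = 7·3 = 21 ≡ 8 = α_5. Error position i = 5.
  Consistency check: S_2/S_1 = 4·2 = 8 ≡ 8 = α_err ✓ (single-error assumption holds).
Step 4: error magnitude e = S_0/v_5 = S_0·∏_{j≠5}(α_5 − α_j) = 9·10 = 90 ≡ 12 (mod 13).
Step 5: correct position 5: c_5 = r_5 − e = 8 − 12 ≡ 9 (mod 13). Hence c = [10, 7, 8, 2, 9].
  Check: interpolating c through the α_i gives m(x) = 3 + 4·x (degree < 2) with m(α_i) = c_i for every i, so c is indeed a codeword.


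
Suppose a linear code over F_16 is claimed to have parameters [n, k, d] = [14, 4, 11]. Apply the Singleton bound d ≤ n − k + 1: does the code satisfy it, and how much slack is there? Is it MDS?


Singleton RHS = n − k + 1 = 11, slack = 0, bound satisfied, MDS.

Singleton bound: d ≤ n − k + 1.
Here n = 14, k = 4, so n − k + 1 = 11.
Given d = 11, check d ≤ 11: YES.
Slack = (n − k + 1) − d = 0.
The code is MDS (slack = 0).
Description: the claimed parameters are [14, 4, 11]_16; such a code would be MDS (meets Singleton bound).


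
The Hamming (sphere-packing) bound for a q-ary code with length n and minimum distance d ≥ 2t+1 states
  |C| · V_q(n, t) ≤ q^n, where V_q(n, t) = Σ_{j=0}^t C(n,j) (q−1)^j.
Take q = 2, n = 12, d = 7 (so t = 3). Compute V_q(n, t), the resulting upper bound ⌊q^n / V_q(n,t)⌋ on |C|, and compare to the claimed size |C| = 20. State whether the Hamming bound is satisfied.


V_q(n, t) = 299, q^n = 4096, Hamming bound = 13, |C| = 20 > bound (violated).

Step 1: Compute V_q(n, t) = Σ_{j=0}^3 C(n, j) (q−1)^j.
  j = 0: C(12,0)·(1)^0 = 1·1 = 1.
  j = 1: C(12,1)·(1)^1 = 12·1 = 12.
  j = 2: C(12,2)·(1)^2 = 66·1 = 66.
  j = 3: C(12,3)·(1)^3 = 220·1 = 220.
  V_q(n, t) = 1 + 12 + 66 + 220 = 299.
Step 2: q^n = 2^12 = 4096.
Step 3: Hamming bound ⌊q^n / V_q(n,t)⌋ = ⌊4096/299⌋ = 13.
Step 4: Compare |C| = 20 to 13: violated.
The claimed |C| lies above the Hamming bound, so no 2-ary code of length 12 with d ≥ 7 can have 20 codewords.


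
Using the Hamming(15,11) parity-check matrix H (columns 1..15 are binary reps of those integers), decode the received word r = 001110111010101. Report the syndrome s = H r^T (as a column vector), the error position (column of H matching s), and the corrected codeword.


s = (1, 1, 0, 1)^T, error position = 13, corrected codeword c = 001110111010001

Compute s = H r^T mod 2 one row at a time:
  s_1 = 1 + 1 + 0 + 1 + 0 + 1 + 0 + 1 = 5 ≡ 1 (mod 2).
  s_2 = 1 + 1 + 0 + 1 + 0 + 1 + 0 + 1 = 5 ≡ 1 (mod 2).
  s_3 = 0 + 1 + 0 + 1 + 0 + 1 + 0 + 1 = 4 ≡ 0 (mod 2).
  s_4 = 0 + 1 + 1 + 1 + 1 + 1 + 1 + 1 = 7 ≡ 1 (mod 2).
s = (1, 1, 0, 1)^T — this equals column 13 of H (binary 1101), so error is at position 13.
Correct: flip bit 13 of r = 001110111010101 to get c = 001110111010001.


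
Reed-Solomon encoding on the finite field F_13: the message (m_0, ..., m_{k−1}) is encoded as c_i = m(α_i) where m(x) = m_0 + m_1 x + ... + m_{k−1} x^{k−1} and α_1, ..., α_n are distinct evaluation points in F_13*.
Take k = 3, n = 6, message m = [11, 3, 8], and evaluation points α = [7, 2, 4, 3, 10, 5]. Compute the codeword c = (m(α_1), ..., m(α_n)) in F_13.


c = [8, 10, 8, 1, 9, 5]

Message polynomial: m(x) = 11 + 3·x + 8·x^2 (mod 13).
For each evaluation point α_i, compute m(α_i) mod 13:
  α_1 = 7: Horner steps 8 → 7 → 8, so m(7) = 8.
  α_2 = 2: Horner steps 8 → 6 → 10, so m(2) = 10.
  α_3 = 4: Horner steps 8 → 9 → 8, so m(4) = 8.
  α_4 = 3: Horner steps 8 → 1 → 1, so m(3) = 1.
  α_5 = 10: Horner steps 8 → 5 → 9, so m(10) = 9.
  α_6 = 5: Horner steps 8 → 4 → 5, so m(5) = 5.
Codeword c = [8, 10, 8, 1, 9, 5] ∈ F_13^6.


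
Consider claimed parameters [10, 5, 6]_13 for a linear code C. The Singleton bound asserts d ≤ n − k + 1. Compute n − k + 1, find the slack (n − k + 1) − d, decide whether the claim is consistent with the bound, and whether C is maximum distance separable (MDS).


Singleton RHS = n − k + 1 = 6, slack = 0, bound satisfied, MDS.

Singleton bound: d ≤ n − k + 1.
Here n = 10, k = 5, so n − k + 1 = 6.
Given d = 6, check d ≤ 6: YES.
Slack = (n − k + 1) − d = 0.
The code is MDS (slack = 0).
Description: the claimed parameters are [10, 5, 6]_13; such a code would be MDS (meets Singleton bound).


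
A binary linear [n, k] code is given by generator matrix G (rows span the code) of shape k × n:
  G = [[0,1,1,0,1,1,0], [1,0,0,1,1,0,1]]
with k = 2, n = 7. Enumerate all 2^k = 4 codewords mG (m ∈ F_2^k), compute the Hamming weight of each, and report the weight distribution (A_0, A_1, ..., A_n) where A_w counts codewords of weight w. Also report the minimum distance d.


Weight distribution: A_0 = 1, A_4 = 2, A_6 = 1. Minimum distance d = 4.

Enumerate all 2^2 = 4 messages m ∈ F_2^2.
For each, compute codeword c = mG in F_2^7, then tally its weight.
  m = 00 → c = 0000000, weight = 0.
  m = 10 → c = 0110110, weight = 4.
  m = 01 → c = 1001101, weight = 4.
  m = 11 → c = 1111011, weight = 6.
Tally weights:
  weight 0: 1 codewords.
  weight 4: 2 codewords.
  weight 6: 1 codewords.
Minimum distance d = smallest w > 0 with A_w > 0 = 4.
Sanity: Σ A_w = 4 = 2^2 = 4 ✓.


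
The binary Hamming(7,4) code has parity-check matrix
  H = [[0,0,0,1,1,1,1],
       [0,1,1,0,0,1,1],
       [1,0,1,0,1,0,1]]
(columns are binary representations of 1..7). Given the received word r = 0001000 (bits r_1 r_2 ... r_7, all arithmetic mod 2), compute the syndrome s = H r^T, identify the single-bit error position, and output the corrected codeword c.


s = (1, 0, 0)^T, error position = 4, corrected codeword c = 0000000

Compute s = H r^T mod 2 one row at a time:
  s_1 = 1 + 0 + 0 + 0 = 1 ≡ 1 (mod 2).
  s_2 = 0 + 0 + 0 + 0 = 0 ≡ 0 (mod 2).
  s_3 = 0 + 0 + 0 + 0 = 0 ≡ 0 (mod 2).
s = (1, 0, 0)^T — this equals column 4 of H (binary 100), so error is at position 4.
Correct: flip bit 4 of r = 0001000 to get c = 0000000.


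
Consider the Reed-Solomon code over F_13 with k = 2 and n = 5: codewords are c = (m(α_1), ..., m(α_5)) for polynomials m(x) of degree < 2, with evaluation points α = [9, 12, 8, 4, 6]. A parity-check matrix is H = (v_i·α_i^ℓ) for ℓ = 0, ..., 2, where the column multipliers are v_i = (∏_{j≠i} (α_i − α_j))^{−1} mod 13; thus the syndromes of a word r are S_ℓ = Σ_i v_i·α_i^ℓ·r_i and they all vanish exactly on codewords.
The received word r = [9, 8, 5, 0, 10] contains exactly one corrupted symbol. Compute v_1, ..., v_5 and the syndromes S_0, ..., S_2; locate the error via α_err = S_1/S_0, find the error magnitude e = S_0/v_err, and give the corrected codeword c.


S = (3, 12, 9), error at position 4, error magnitude e = 11, c = [9, 8, 5, 2, 10].

Step 1: column multipliers v_i = (∏_{j≠i}(α_i − α_j))^{−1} mod 13.
  i = 1 (α = 9): (9−12)(9−8)(9−4)(9−6) = (−3)·1·5·3 = −45 ≡ 7, so v_1 = 7^{−1} = 2 (mod 13).
  i = 2 (α = 12): (12−9)(12−8)(12−4)(12−6) = 3·4·8·6 = 576 ≡ 4, so v_2 = 4^{−1} = 10 (mod 13).
  i = 3 (α = 8): (8−9)(8−12)(8−4)(8−6) = (−1)·(−4)·4·2 = 32 ≡ 6, so v_3 = 6^{−1} = 11 (mod 13).
  i = 4 (α = 4): (4−9)(4−12)(4−8)(4−6) = (−5)·(−8)·(−4)·(−2) = 320 ≡ 8, so v_4 = 8^{−1} = 5 (mod 13).
  i = 5 (α = 6): (6−9)(6−12)(6−8)(6−4) = (−3)·(−6)·(−2)·2 = −72 ≡ 6, so v_5 = 6^{−1} = 11 (mod 13).
  v = [2, 10, 11, 5, 11].
Step 2: syndromes of r = [9, 8, 5, 0, 10] (all sums mod 13).
  S_0 = Σ v_i r_i = 2·9 + 10·8 + 11·5 + 5·0 + 11·10 = 263 ≡ 3.
  S_1 = Σ v_i α_i r_i = 2·9·9 + 10·12·8 + 11·8·5 + 5·4·0 + 11·6·10 = 2222 ≡ 12.
  α_i^2 mod 13 = [3, 1, 12, 3, 10].
  S_2 = Σ v_i α_i^2 r_i = 2·3·9 + 10·1·8 + 11·12·5 + 5·3·0 + 11·10·10 = 1894 ≡ 9.
  S = (3, 12, 9) ≠ 0, so r is not a codeword (an error is present).
Step 3: locate the error. For a single error e at position i, S_ℓ = v_i·e·α_i^ℓ, so α_err = S_1/S_0.
  S_0^{−1} = 3^{−1} = 9 (mod 13), so α_err = 12·9 = 108 ≡ 4 = α_4. Error position i = 4.
  Consistency check: S_2/S_1 = 9·12 = 108 ≡ 4 = α_err ✓ (single-error assumption holds).
Step 4: error magnitude e = S_0/v_4 = S_0·∏_{j≠4}(α_4 − α_j) = 3·8 = 24 ≡ 11 (mod 13).
Step 5: correct position 4: c_4 = r_4 − e = 0 − 11 ≡ 2 (mod 13). Hence c = [9, 8, 5, 2, 10].
  Check: interpolating c through the α_i gives m(x) = 12 + 4·x (degree < 2) with m(α_i) = c_i for every i, so c is indeed a codeword.


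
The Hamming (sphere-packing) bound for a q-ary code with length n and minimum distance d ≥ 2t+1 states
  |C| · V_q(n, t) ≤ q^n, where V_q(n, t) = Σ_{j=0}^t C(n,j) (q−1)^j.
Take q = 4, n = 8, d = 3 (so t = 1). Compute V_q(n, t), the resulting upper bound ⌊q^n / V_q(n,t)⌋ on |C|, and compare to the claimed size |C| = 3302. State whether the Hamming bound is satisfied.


V_q(n, t) = 25, q^n = 65536, Hamming bound = 2621, |C| = 3302 > bound (violated).

Step 1: Compute V_q(n, t) = Σ_{j=0}^1 C(n, j) (q−1)^j.
  j = 0: C(8,0)·(3)^0 = 1·1 = 1.
  j = 1: C(8,1)·(3)^1 = 8·3 = 24.
  V_q(n, t) = 1 + 24 = 25.
Step 2: q^n = 4^8 = 65536.
Step 3: Hamming bound ⌊q^n / V_q(n,t)⌋ = ⌊65536/25⌋ = 2621.
Step 4: Compare |C| = 3302 to 2621: violated.
The claimed |C| lies above the Hamming bound, so no 4-ary code of length 8 with d ≥ 3 can have 3302 codewords.


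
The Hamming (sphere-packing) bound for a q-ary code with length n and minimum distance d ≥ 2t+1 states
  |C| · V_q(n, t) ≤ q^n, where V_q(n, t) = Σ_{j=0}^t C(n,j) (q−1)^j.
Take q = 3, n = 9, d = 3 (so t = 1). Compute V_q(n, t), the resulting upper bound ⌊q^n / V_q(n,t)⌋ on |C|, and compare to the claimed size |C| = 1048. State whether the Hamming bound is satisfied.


V_q(n, t) = 19, q^n = 19683, Hamming bound = 1035, |C| = 1048 > bound (violated).

Step 1: Compute V_q(n, t) = Σ_{j=0}^1 C(n, j) (q−1)^j.
  j = 0: C(9,0)·(2)^0 = 1·1 = 1.
  j = 1: C(9,1)·(2)^1 = 9·2 = 18.
  V_q(n, t) = 1 + 18 = 19.
Step 2: q^n = 3^9 = 19683.
Step 3: Hamming bound ⌊q^n / V_q(n,t)⌋ = ⌊19683/19⌋ = 1035.
Step 4: Compare |C| = 1048 to 1035: violated.
The claimed |C| lies above the Hamming bound, so no 3-ary code of length 9 with d ≥ 3 can have 1048 codewords.


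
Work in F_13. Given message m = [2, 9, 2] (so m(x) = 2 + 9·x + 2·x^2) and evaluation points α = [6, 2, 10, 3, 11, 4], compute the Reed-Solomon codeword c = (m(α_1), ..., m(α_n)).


c = [11, 2, 6, 8, 5, 5]

Message polynomial: m(x) = 2 + 9·x + 2·x^2 (mod 13).
For each evaluation point α_i, compute m(α_i) mod 13:
  α_1 = 6: Horner steps 2 → 8 → 11, so m(6) = 11.
  α_2 = 2: Horner steps 2 → 0 → 2, so m(2) = 2.
  α_3 = 10: Horner steps 2 → 3 → 6, so m(10) = 6.
  α_4 = 3: Horner steps 2 → 2 → 8, so m(3) = 8.
  α_5 = 11: Horner steps 2 → 5 → 5, so m(11) = 5.
  α_6 = 4: Horner steps 2 → 4 → 5, so m(4) = 5.
Codeword c = [11, 2, 6, 8, 5, 5] ∈ F_13^6.


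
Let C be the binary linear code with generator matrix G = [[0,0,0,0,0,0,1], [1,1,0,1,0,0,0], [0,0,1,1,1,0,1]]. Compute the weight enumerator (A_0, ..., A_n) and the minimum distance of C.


Weight distribution: A_0 = 1, A_1 = 1, A_3 = 2, A_4 = 3, A_5 = 1. Minimum distance d = 1.

Enumerate all 2^3 = 8 messages m ∈ F_2^3.
For each, compute codeword c = mG in F_2^7, then tally its weight.
  m = 000 → c = 0000000, weight = 0.
  m = 100 → c = 0000001, weight = 1.
  m = 010 → c = 1101000, weight = 3.
  m = 110 → c = 1101001, weight = 4.
  m = 001 → c = 0011101, weight = 4.
  m = 101 → c = 0011100, weight = 3.
  m = 011 → c = 1110101, weight = 5.
  m = 111 → c = 1110100, weight = 4.
Tally weights:
  weight 0: 1 codewords.
  weight 1: 1 codewords.
  weight 3: 2 codewords.
  weight 4: 3 codewords.
  weight 5: 1 codewords.
Minimum distance d = smallest w > 0 with A_w > 0 = 1.
Sanity: Σ A_w = 8 = 2^3 = 8 ✓.


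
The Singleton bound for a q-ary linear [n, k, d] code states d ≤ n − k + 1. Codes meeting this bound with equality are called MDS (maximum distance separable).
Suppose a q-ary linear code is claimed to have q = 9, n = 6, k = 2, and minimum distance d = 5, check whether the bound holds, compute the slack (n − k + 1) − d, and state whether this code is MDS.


Singleton RHS = n − k + 1 = 5, slack = 0, bound satisfied, MDS.

Singleton bound: d ≤ n − k + 1.
Here n = 6, k = 2, so n − k + 1 = 5.
Given d = 5, check d ≤ 5: YES.
Slack = (n − k + 1) − d = 0.
The code is MDS (slack = 0).
Description: the claimed parameters are [6, 2, 5]_9; such a code would be MDS (meets Singleton bound).


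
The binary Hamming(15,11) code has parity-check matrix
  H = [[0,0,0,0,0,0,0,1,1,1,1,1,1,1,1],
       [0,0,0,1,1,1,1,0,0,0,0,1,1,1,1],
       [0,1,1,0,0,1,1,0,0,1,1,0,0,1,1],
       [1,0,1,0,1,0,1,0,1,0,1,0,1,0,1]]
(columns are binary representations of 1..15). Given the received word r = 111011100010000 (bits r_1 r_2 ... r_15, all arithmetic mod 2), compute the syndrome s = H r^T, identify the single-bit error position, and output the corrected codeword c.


s = (1, 1, 1, 1)^T, error position = 15, corrected codeword c = 111011100010001

Compute s = H r^T mod 2 one row at a time:
  s_1 = 0 + 0 + 0 + 1 + 0 + 0 + 0 + 0 = 1 ≡ 1 (mod 2).
  s_2 = 0 + 1 + 1 + 1 + 0 + 0 + 0 + 0 = 3 ≡ 1 (mod 2).
  s_3 = 1 + 1 + 1 + 1 + 0 + 1 + 0 + 0 = 5 ≡ 1 (mod 2).
  s_4 = 1 + 1 + 1 + 1 + 0 + 1 + 0 + 0 = 5 ≡ 1 (mod 2).
s = (1, 1, 1, 1)^T — this equals column 15 of H (binary 1111), so error is at position 15.
Correct: flip bit 15 of r = 111011100010000 to get c = 111011100010001.


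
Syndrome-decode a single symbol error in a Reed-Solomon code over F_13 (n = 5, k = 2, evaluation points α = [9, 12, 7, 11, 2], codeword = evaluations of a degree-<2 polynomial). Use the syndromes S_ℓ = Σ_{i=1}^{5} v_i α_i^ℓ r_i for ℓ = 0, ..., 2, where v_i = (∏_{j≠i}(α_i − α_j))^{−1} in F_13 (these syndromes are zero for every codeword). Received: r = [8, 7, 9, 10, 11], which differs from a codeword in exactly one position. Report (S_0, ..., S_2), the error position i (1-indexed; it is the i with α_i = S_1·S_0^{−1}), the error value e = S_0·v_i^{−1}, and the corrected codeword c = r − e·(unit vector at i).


S = (3, 1, 9), error at position 1, error magnitude e = 5, c = [3, 7, 9, 10, 11].

Step 1: column multipliers v_i = (∏_{j≠i}(α_i − α_j))^{−1} mod 13.
  i = 1 (α = 9): (9−12)(9−7)(9−11)(9−2) = (−3)·2·(−2)·7 = 84 ≡ 6, so v_1 = 6^{−1} = 11 (mod 13).
  i = 2 (α = 12): (12−9)(12−7)(12−11)(12−2) = 3·5·1·10 = 150 ≡ 7, so v_2 = 7^{−1} = 2 (mod 13).
  i = 3 (α = 7): (7−9)(7−12)(7−11)(7−2) = (−2)·(−5)·(−4)·5 = −200 ≡ 8, so v_3 = 8^{−1} = 5 (mod 13).
  i = 4 (α = 11): (11−9)(11−12)(11−7)(11−2) = 2·(−1)·4·9 = −72 ≡ 6, so v_4 = 6^{−1} = 11 (mod 13).
  i = 5 (α = 2): (2−9)(2−12)(2−7)(2−11) = (−7)·(−10)·(−5)·(−9) = 3150 ≡ 4, so v_5 = 4^{−1} = 10 (mod 13).
  v = [11, 2, 5, 11, 10].
Step 2: syndromes of r = [8, 7, 9, 10, 11] (all sums mod 13).
  S_0 = Σ v_i r_i = 11·8 + 2·7 + 5·9 + 11·10 + 10·11 = 367 ≡ 3.
  S_1 = Σ v_i α_i r_i = 11·9·8 + 2·12·7 + 5·7·9 + 11·11·10 + 10·2·11 = 2705 ≡ 1.
  α_i^2 mod 13 = [3, 1, 10, 4, 4].
  S_2 = Σ v_i α_i^2 r_i = 11·3·8 + 2·1·7 + 5·10·9 + 11·4·10 + 10·4·11 = 1608 ≡ 9.
  S = (3, 1, 9) ≠ 0, so r is not a codeword (an error is present).
Step 3: locate the error. For a single error e at position i, S_ℓ = v_i·e·α_i^ℓ, so α_err = S_1/S_0.
  S_0^{−1} = 3^{−1} = 9 (mod 13), so α_err = 1·9 = 9 ≡ 9 = α_1. Error position i = 1.
  Consistency check: S_2/S_1 = 9·1 = 9 ≡ 9 = α_err ✓ (single-error assumption holds).
Step 4: error magnitude e = S_0/v_1 = S_0·∏_{j≠1}(α_1 − α_j) = 3·6 = 18 ≡ 5 (mod 13).
Step 5: correct position 1: c_1 = r_1 − e = 8 − 5 ≡ 3 (mod 13). Hence c = [3, 7, 9, 10, 11].
  Check: interpolating c through the α_i gives m(x) = 4 + 10·x (degree < 2) with m(α_i) = c_i for every i, so c is indeed a codeword.


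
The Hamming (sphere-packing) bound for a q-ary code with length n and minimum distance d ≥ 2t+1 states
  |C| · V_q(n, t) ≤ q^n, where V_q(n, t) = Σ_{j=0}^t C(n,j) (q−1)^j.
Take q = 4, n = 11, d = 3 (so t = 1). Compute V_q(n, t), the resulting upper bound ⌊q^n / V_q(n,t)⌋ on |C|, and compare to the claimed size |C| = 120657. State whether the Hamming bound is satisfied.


V_q(n, t) = 34, q^n = 4194304, Hamming bound = 123361, |C| = 120657 ≤ bound (satisfied).

Step 1: Compute V_q(n, t) = Σ_{j=0}^1 C(n, j) (q−1)^j.
  j = 0: C(11,0)·(3)^0 = 1·1 = 1.
  j = 1: C(11,1)·(3)^1 = 11·3 = 33.
  V_q(n, t) = 1 + 33 = 34.
Step 2: q^n = 4^11 = 4194304.
Step 3: Hamming bound ⌊q^n / V_q(n,t)⌋ = ⌊4194304/34⌋ = 123361.
Step 4: Compare |C| = 120657 to 123361: satisfied.
The claimed |C| lies below the Hamming bound.


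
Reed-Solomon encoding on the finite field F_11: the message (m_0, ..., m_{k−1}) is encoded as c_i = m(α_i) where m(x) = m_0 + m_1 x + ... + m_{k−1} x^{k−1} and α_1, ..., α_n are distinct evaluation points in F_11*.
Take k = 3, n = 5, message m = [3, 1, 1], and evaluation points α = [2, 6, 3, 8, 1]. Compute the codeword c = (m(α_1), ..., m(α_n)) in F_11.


c = [9, 1, 4, 9, 5]

Message polynomial: m(x) = 3 + 1·x + 1·x^2 (mod 11).
For each evaluation point α_i, compute m(α_i) mod 11:
  α_1 = 2: Horner steps 1 → 3 → 9, so m(2) = 9.
  α_2 = 6: Horner steps 1 → 7 → 1, so m(6) = 1.
  α_3 = 3: Horner steps 1 → 4 → 4, so m(3) = 4.
  α_4 = 8: Horner steps 1 → 9 → 9, so m(8) = 9.
  α_5 = 1: Horner steps 1 → 2 → 5, so m(1) = 5.
Codeword c = [9, 1, 4, 9, 5] ∈ F_11^5.


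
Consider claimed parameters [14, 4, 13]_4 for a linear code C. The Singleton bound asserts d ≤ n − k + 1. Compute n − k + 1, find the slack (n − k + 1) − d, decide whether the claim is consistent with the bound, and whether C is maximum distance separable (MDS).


Singleton RHS = n − k + 1 = 11, slack = -2, bound violated (no such code; not MDS).

Singleton bound: d ≤ n − k + 1.
Here n = 14, k = 4, so n − k + 1 = 11.
Given d = 13, check d ≤ 11: NO.
Slack = (n − k + 1) − d = -2.
The slack is negative: d = 13 exceeds n − k + 1 = 11 by 2, so the Singleton bound is violated and no linear [14, 4, 13]_4 code can exist. In particular it is not MDS (MDS requires d = n − k + 1 exactly).
Description: the claimed parameters are [14, 4, 13]_4; such a code would be impossible (violates the Singleton bound).


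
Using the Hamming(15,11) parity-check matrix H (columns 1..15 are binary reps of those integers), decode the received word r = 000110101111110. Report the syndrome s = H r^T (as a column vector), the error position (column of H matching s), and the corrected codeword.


s = (0, 0, 0, 1)^T, error position = 1, corrected codeword c = 100110101111110

Compute s = H r^T mod 2 one row at a time:
  s_1 = 0 + 1 + 1 + 1 + 1 + 1 + 1 + 0 = 6 ≡ 0 (mod 2).
  s_2 = 1 + 1 + 0 + 1 + 1 + 1 + 1 + 0 = 6 ≡ 0 (mod 2).
  s_3 = 0 + 0 + 0 + 1 + 1 + 1 + 1 + 0 = 4 ≡ 0 (mod 2).
  s_4 = 0 + 0 + 1 + 1 + 1 + 1 + 1 + 0 = 5 ≡ 1 (mod 2).
s = (0, 0, 0, 1)^T — this equals column 1 of H (binary 0001), so error is at position 1.
Correct: flip bit 1 of r = 000110101111110 to get c = 100110101111110.


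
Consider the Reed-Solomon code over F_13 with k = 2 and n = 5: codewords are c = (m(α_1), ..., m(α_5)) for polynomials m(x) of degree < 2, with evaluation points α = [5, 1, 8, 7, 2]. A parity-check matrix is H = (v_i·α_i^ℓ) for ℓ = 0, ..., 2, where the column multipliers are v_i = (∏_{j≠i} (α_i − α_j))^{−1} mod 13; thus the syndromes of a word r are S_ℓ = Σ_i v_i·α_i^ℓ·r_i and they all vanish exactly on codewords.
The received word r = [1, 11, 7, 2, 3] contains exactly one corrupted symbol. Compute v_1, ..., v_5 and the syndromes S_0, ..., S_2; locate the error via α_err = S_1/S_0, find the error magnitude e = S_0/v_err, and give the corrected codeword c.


S = (5, 12, 8), error at position 1, error magnitude e = 9, c = [5, 11, 7, 2, 3].

Step 1: column multipliers v_i = (∏_{j≠i}(α_i − α_j))^{−1} mod 13.
  i = 1 (α = 5): (5−1)(5−8)(5−7)(5−2) = 4·(−3)·(−2)·3 = 72 ≡ 7, so v_1 = 7^{−1} = 2 (mod 13).
  i = 2 (α = 1): (1−5)(1−8)(1−7)(1−2) = (−4)·(−7)·(−6)·(−1) = 168 ≡ 12, so v_2 = 12^{−1} = 12 (mod 13).
  i = 3 (α = 8): (8−5)(8−1)(8−7)(8−2) = 3·7·1·6 = 126 ≡ 9, so v_3 = 9^{−1} = 3 (mod 13).
  i = 4 (α = 7): (7−5)(7−1)(7−8)(7−2) = 2·6·(−1)·5 = −60 ≡ 5, so v_4 = 5^{−1} = 8 (mod 13).
  i = 5 (α = 2): (2−5)(2−1)(2−8)(2−7) = (−3)·1·(−6)·(−5) = −90 ≡ 1, so v_5 = 1^{−1} = 1 (mod 13).
  v = [2, 12, 3, 8, 1].
Step 2: syndromes of r = [1, 11, 7, 2, 3] (all sums mod 13).
  S_0 = Σ v_i r_i = 2·1 + 12·11 + 3·7 + 8·2 + 1·3 = 174 ≡ 5.
  S_1 = Σ v_i α_i r_i = 2·5·1 + 12·1·11 + 3·8·7 + 8·7·2 + 1·2·3 = 428 ≡ 12.
  α_i^2 mod 13 = [12, 1, 12, 10, 4].
  S_2 = Σ v_i α_i^2 r_i = 2·12·1 + 12·1·11 + 3·12·7 + 8·10·2 + 1·4·3 = 580 ≡ 8.
  S = (5, 12, 8) ≠ 0, so r is not a codeword (an error is present).
Step 3: locate the error. For a single error e at position i, S_ℓ = v_i·e·α_i^ℓ, so α_err = S_1/S_0.
  S_0^{−1} = 5^{−1} = 8 (mod 13), so α_err = 12·8 = 96 ≡ 5 = α_1. Error position i = 1.
  Consistency check: S_2/S_1 = 8·12 = 96 ≡ 5 = α_err ✓ (single-error assumption holds).
Step 4: error magnitude e = S_0/v_1 = S_0·∏_{j≠1}(α_1 − α_j) = 5·7 = 35 ≡ 9 (mod 13).
Step 5: correct position 1: c_1 = r_1 − e = 1 − 9 ≡ 5 (mod 13). Hence c = [5, 11, 7, 2, 3].
  Check: interpolating c through the α_i gives m(x) = 6 + 5·x (degree < 2) with m(α_i) = c_i for every i, so c is indeed a codeword.


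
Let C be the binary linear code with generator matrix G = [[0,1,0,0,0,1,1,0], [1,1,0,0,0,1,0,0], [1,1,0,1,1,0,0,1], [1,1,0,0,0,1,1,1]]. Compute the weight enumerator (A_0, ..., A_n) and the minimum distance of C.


Weight distribution: A_0 = 1, A_2 = 3, A_3 = 4, A_4 = 3, A_5 = 4, A_6 = 1. Minimum distance d = 2.

Enumerate all 2^4 = 16 messages m ∈ F_2^4.
For each, compute codeword c = mG in F_2^8, then tally its weight.
  m = 0000 → c = 00000000, weight = 0.
  m = 1000 → c = 01000110, weight = 3.
  m = 0100 → c = 11000100, weight = 3.
  m = 1100 → c = 10000010, weight = 2.
  m = 0010 → c = 11011001, weight = 5.
  m = 1010 → c = 10011111, weight = 6.
  m = 0110 → c = 00011101, weight = 4.
  m = 1110 → c = 01011011, weight = 5.
  m = 0001 → c = 11000111, weight = 5.
  m = 1001 → c = 10000001, weight = 2.
  m = 0101 → c = 00000011, weight = 2.
  m = 1101 → c = 01000101, weight = 3.
  m = 0011 → c = 00011110, weight = 4.
  m = 1011 → c = 01011000, weight = 3.
  m = 0111 → c = 11011010, weight = 5.
  m = 1111 → c = 10011100, weight = 4.
Tally weights:
  weight 0: 1 codewords.
  weight 2: 3 codewords.
  weight 3: 4 codewords.
  weight 4: 3 codewords.
  weight 5: 4 codewords.
  weight 6: 1 codewords.
Minimum distance d = smallest w > 0 with A_w > 0 = 2.
Sanity: Σ A_w = 16 = 2^4 = 16 ✓.


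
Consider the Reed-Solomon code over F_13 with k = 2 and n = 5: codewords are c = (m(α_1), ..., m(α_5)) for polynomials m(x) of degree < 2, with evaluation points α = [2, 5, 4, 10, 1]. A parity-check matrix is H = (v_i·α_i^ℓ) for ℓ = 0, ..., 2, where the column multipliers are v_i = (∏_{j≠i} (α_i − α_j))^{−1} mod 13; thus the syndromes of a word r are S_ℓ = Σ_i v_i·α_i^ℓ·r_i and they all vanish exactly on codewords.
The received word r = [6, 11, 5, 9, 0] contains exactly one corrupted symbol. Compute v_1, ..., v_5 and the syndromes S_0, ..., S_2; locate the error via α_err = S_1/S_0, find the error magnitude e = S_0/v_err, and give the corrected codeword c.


S = (10, 9, 12), error at position 4, error magnitude e = 7, c = [6, 11, 5, 2, 0].

Step 1: column multipliers v_i = (∏_{j≠i}(α_i − α_j))^{−1} mod 13.
  i = 1 (α = 2): (2−5)(2−4)(2−10)(2−1) = (−3)·(−2)·(−8)·1 = −48 ≡ 4, so v_1 = 4^{−1} = 10 (mod 13).
  i = 2 (α = 5): (5−2)(5−4)(5−10)(5−1) = 3·1·(−5)·4 = −60 ≡ 5, so v_2 = 5^{−1} = 8 (mod 13).
  i = 3 (α = 4): (4−2)(4−5)(4−10)(4−1) = 2·(−1)·(−6)·3 = 36 ≡ 10, so v_3 = 10^{−1} = 4 (mod 13).
  i = 4 (α = 10): (10−2)(10−5)(10−4)(10−1) = 8·5·6·9 = 2160 ≡ 2, so v_4 = 2^{−1} = 7 (mod 13).
  i = 5 (α = 1): (1−2)(1−5)(1−4)(1−10) = (−1)·(−4)·(−3)·(−9) = 108 ≡ 4, so v_5 = 4^{−1} = 10 (mod 13).
  v = [10, 8, 4, 7, 10].
Step 2: syndromes of r = [6, 11, 5, 9, 0] (all sums mod 13).
  S_0 = Σ v_i r_i = 10·6 + 8·11 + 4·5 + 7·9 + 10·0 = 231 ≡ 10.
  S_1 = Σ v_i α_i r_i = 10·2·6 + 8·5·11 + 4·4·5 + 7·10·9 + 10·1·0 = 1270 ≡ 9.
  α_i^2 mod 13 = [4, 12, 3, 9, 1].
  S_2 = Σ v_i α_i^2 r_i = 10·4·6 + 8·12·11 + 4·3·5 + 7·9·9 + 10·1·0 = 1923 ≡ 12.
  S = (10, 9, 12) ≠ 0, so r is not a codeword (an error is present).
Step 3: locate the error. For a single error e at position i, S_ℓ = v_i·e·α_i^ℓ, so α_err = S_1/S_0.
  S_0^{−1} = 10^{−1} = 4 (mod 13), so α_err = 9·4 = 36 ≡ 10 = α_4. Error position i = 4.
  Consistency check: S_2/S_1 = 12·3 = 36 ≡ 10 = α_err ✓ (single-error assumption holds).
Step 4: error magnitude e = S_0/v_4 = S_0·∏_{j≠4}(α_4 − α_j) = 10·2 = 20 ≡ 7 (mod 13).
Step 5: correct position 4: c_4 = r_4 − e = 9 − 7 ≡ 2 (mod 13). Hence c = [6, 11, 5, 2, 0].
  Check: interpolating c through the α_i gives m(x) = 7 + 6·x (degree < 2) with m(α_i) = c_i for every i, so c is indeed a codeword.


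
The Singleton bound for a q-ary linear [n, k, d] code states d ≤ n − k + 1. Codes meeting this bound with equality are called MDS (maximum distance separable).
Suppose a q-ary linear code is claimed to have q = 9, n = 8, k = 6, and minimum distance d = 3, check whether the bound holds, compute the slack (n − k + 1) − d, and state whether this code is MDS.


Singleton RHS = n − k + 1 = 3, slack = 0, bound satisfied, MDS.

Singleton bound: d ≤ n − k + 1.
Here n = 8, k = 6, so n − k + 1 = 3.
Given d = 3, check d ≤ 3: YES.
Slack = (n − k + 1) − d = 0.
The code is MDS (slack = 0).
Description: the claimed parameters are [8, 6, 3]_9; such a code would be MDS (meets Singleton bound).


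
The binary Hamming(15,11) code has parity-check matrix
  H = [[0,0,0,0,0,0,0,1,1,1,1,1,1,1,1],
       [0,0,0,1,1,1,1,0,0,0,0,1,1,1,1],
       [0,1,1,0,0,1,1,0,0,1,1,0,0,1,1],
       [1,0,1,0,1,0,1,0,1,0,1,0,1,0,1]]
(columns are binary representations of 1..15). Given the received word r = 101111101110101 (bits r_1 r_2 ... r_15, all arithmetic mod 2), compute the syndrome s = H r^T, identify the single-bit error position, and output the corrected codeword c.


s = (1, 0, 0, 0)^T, error position = 8, corrected codeword c = 101111111110101

Compute s = H r^T mod 2 one row at a time:
  s_1 = 0 + 1 + 1 + 1 + 0 + 1 + 0 + 1 = 5 ≡ 1 (mod 2).
  s_2 = 1 + 1 + 1 + 1 + 0 + 1 + 0 + 1 = 6 ≡ 0 (mod 2).
  s_3 = 0 + 1 + 1 + 1 + 1 + 1 + 0 + 1 = 6 ≡ 0 (mod 2).
  s_4 = 1 + 1 + 1 + 1 + 1 + 1 + 1 + 1 = 8 ≡ 0 (mod 2).
s = (1, 0, 0, 0)^T — this equals column 8 of H (binary 1000), so error is at position 8.
Correct: flip bit 8 of r = 101111101110101 to get c = 101111111110101.


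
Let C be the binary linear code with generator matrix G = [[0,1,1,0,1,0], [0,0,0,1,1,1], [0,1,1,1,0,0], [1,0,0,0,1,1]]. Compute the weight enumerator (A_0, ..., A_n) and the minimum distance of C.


Weight distribution: A_0 = 1, A_1 = 1, A_2 = 3, A_3 = 6, A_4 = 3, A_5 = 1, A_6 = 1. Minimum distance d = 1.

Enumerate all 2^4 = 16 messages m ∈ F_2^4.
For each, compute codeword c = mG in F_2^6, then tally its weight.
  m = 0000 → c = 000000, weight = 0.
  m = 1000 → c = 011010, weight = 3.
  m = 0100 → c = 000111, weight = 3.
  m = 1100 → c = 011101, weight = 4.
  m = 0010 → c = 011100, weight = 3.
  m = 1010 → c = 000110, weight = 2.
  m = 0110 → c = 011011, weight = 4.
  m = 1110 → c = 000001, weight = 1.
  m = 0001 → c = 100011, weight = 3.
  m = 1001 → c = 111001, weight = 4.
  m = 0101 → c = 100100, weight = 2.
  m = 1101 → c = 111110, weight = 5.
  m = 0011 → c = 111111, weight = 6.
  m = 1011 → c = 100101, weight = 3.
  m = 0111 → c = 111000, weight = 3.
  m = 1111 → c = 100010, weight = 2.
Tally weights:
  weight 0: 1 codewords.
  weight 1: 1 codewords.
  weight 2: 3 codewords.
  weight 3: 6 codewords.
  weight 4: 3 codewords.
  weight 5: 1 codewords.
  weight 6: 1 codewords.
Minimum distance d = smallest w > 0 with A_w > 0 = 1.
Sanity: Σ A_w = 16 = 2^4 = 16 ✓.


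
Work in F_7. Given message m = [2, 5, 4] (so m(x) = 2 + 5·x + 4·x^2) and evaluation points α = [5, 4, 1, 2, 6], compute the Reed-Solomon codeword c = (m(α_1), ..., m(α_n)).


c = [1, 2, 4, 0, 1]

Message polynomial: m(x) = 2 + 5·x + 4·x^2 (mod 7).
For each evaluation point α_i, compute m(α_i) mod 7:
  α_1 = 5: Horner steps 4 → 4 → 1, so m(5) = 1.
  α_2 = 4: Horner steps 4 → 0 → 2, so m(4) = 2.
  α_3 = 1: Horner steps 4 → 2 → 4, so m(1) = 4.
  α_4 = 2: Horner steps 4 → 6 → 0, so m(2) = 0.
  α_5 = 6: Horner steps 4 → 1 → 1, so m(6) = 1.
Codeword c = [1, 2, 4, 0, 1] ∈ F_7^5.


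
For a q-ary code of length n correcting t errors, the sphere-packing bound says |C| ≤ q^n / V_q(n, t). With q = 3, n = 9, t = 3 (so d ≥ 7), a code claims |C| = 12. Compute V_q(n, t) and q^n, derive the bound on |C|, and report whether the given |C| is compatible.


V_q(n, t) = 835, q^n = 19683, Hamming bound = 23, |C| = 12 ≤ bound (satisfied).

Step 1: Compute V_q(n, t) = Σ_{j=0}^3 C(n, j) (q−1)^j.
  j = 0: C(9,0)·(2)^0 = 1·1 = 1.
  j = 1: C(9,1)·(2)^1 = 9·2 = 18.
  j = 2: C(9,2)·(2)^2 = 36·4 = 144.
  j = 3: C(9,3)·(2)^3 = 84·8 = 672.
  V_q(n, t) = 1 + 18 + 144 + 672 = 835.
Step 2: q^n = 3^9 = 19683.
Step 3: Hamming bound ⌊q^n / V_q(n,t)⌋ = ⌊19683/835⌋ = 23.
Step 4: Compare |C| = 12 to 23: satisfied.
The claimed |C| lies below the Hamming bound.
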